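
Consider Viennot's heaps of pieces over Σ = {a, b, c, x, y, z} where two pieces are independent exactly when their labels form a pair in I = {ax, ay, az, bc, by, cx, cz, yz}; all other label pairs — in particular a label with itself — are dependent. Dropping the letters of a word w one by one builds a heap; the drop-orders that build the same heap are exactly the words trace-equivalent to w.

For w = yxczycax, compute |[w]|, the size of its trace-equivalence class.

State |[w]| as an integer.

21

0(y) covers ∅
1(x) covers 0:y
2(c) covers 0:y
3(z) covers 1:x
4(y) covers 1:x, 2:c
5(c) covers 4:y
6(a) covers 5:c
7(x) covers 3:z, 4:y
floor of heap: 0:y
completions by unplaced set U, small U first (add the entries for U minus each lowest piece of U):
  |U|=1: {6}:1  {7}:1
  |U|=2: {3,7}:1  {5,6}:1  {6,7}:2
  |U|=3: {3,6,7}:3  {5,6,7}:3
  |U|=4: {3,5,6,7}:6  {4,5,6,7}:3
  |U|=5: {2,4,5,6,7}:3  {3,4,5,6,7}:9
  |U|=6: {1,3,4,5,6,7}:9  {2,3,4,5,6,7}:12
  start at 0(y): 21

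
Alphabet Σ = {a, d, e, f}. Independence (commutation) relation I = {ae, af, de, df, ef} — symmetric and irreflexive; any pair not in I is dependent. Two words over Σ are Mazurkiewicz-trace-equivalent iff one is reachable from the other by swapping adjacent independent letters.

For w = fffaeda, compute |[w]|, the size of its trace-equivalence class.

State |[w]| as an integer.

140

drop 0:f onto floor
drop 1:f onto {0:f}
drop 2:f onto {1:f}
drop 3:a onto floor
drop 4:e onto floor
drop 5:d onto {3:a}
drop 6:a onto {5:d}
ground layer = {0:f, 3:a, 4:e}
drop-orders for the pieces not yet dropped (sum over which currently-grounded one goes next):
  1 to go: {2} 1  {4} 1  {6} 1
  2 to go: {1,2} 1  {2,4} 2  {2,6} 2  {4,6} 2  {5,6} 1
  3 to go: {0,1,2} 1  {1,2,4} 3  {1,2,6} 3  {2,4,6} 6  {2,5,6} 3  {3,5,6} 1  {4,5,6} 3
  4 to go: {0,1,2,4} 4  {0,1,2,6} 4  {1,2,4,6} 12  {1,2,5,6} 6  {2,3,5,6} 4  {2,4,5,6} 12  {3,4,5,6} 4
  5 to go: {0,1,2,4,6} 20  {0,1,2,5,6} 10  {1,2,3,5,6} 10  {1,2,4,5,6} 30  {2,3,4,5,6} 20
  if 0:f drops first: 60 orders
  if 3:a drops first: 60 orders
  if 4:e drops first: 20 orders
heap linearizations: 140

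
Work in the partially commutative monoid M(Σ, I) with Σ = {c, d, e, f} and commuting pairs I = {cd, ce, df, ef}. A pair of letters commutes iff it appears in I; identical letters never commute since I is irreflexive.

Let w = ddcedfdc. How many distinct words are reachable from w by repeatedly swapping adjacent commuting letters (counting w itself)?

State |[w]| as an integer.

0(d) covers ∅
1(d) covers 0:d
2(c) covers ∅
3(e) covers 1:d
4(d) covers 3:e
5(f) covers 2:c
6(d) covers 4:d
7(c) covers 5:f
floor of heap: 0:d, 2:c
completions by unplaced set U, small U first (add the entries for U minus each lowest piece of U):
  |U|=1: {6}:1  {7}:1
  |U|=2: {4,6}:1  {5,7}:1  {6,7}:2
  |U|=3: {2,5,7}:1  {3,4,6}:1  {4,6,7}:3  {5,6,7}:3
  |U|=4: {1,3,4,6}:1  {2,5,6,7}:4  {3,4,6,7}:4  {4,5,6,7}:6
  |U|=5: {0,1,3,4,6}:1  {1,3,4,6,7}:5  {2,4,5,6,7}:10  {3,4,5,6,7}:10
  |U|=6: {0,1,3,4,6,7}:6  {1,3,4,5,6,7}:15  {2,3,4,5,6,7}:20
  start at 0(d): 35
  start at 2(c): 21
sum over floor = 56

56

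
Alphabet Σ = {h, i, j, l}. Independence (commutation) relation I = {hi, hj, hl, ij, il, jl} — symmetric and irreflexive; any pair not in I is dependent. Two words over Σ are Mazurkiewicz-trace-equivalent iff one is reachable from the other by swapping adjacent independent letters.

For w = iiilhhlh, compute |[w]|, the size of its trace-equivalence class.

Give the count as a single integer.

560

drop 0:i onto floor
drop 1:i onto {0:i}
drop 2:i onto {1:i}
drop 3:l onto floor
drop 4:h onto floor
drop 5:h onto {4:h}
drop 6:l onto {3:l}
drop 7:h onto {5:h}
ground layer = {0:i, 3:l, 4:h}
drop-orders for the pieces not yet dropped (sum over which currently-grounded one goes next):
  1 to go: {2} 1  {6} 1  {7} 1
  2 to go: {1,2} 1  {2,6} 2  {2,7} 2  {3,6} 1  {5,7} 1  {6,7} 2
  3 to go: {0,1,2} 1  {1,2,6} 3  {1,2,7} 3  {2,3,6} 3  {2,5,7} 3  {2,6,7} 6  {3,6,7} 3  {4,5,7} 1  {5,6,7} 3
  4 to go: {0,1,2,6} 4  {0,1,2,7} 4  {1,2,3,6} 6  {1,2,5,7} 6  {1,2,6,7} 12  {2,3,6,7} 12  {2,4,5,7} 4  {2,5,6,7} 12  {3,5,6,7} 6  {4,5,6,7} 4
  5 to go: {0,1,2,3,6} 10  {0,1,2,5,7} 10  {0,1,2,6,7} 20  {1,2,3,6,7} 30  {1,2,4,5,7} 10  {1,2,5,6,7} 30  {2,3,5,6,7} 30  {2,4,5,6,7} 20  {3,4,5,6,7} 10
  6 to go: {0,1,2,3,6,7} 60  {0,1,2,4,5,7} 20  {0,1,2,5,6,7} 60  {1,2,3,5,6,7} 90  {1,2,4,5,6,7} 60  {2,3,4,5,6,7} 60
  if 0:i drops first: 210 orders
  if 3:l drops first: 140 orders
  if 4:h drops first: 210 orders
heap linearizations: 560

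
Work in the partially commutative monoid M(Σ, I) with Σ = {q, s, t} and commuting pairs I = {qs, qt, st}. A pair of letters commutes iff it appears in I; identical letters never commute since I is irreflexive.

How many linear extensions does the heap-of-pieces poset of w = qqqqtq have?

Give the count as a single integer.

6

piece 0:q — minimal
piece 1:q rests on {0:q}
piece 2:q rests on {1:q}
piece 3:q rests on {2:q}
piece 4:t — minimal
piece 5:q rests on {3:q}
minimal pieces: {0:q, 4:t}
ways to finish when only these pieces remain (= sum over removing one remaining piece with nothing left below it):
  1 left: {4}→1  {5}→1
  2 left: {3,5}→1  {4,5}→2
  3 left: {2,3,5}→1  {3,4,5}→3
  4 left: {1,2,3,5}→1  {2,3,4,5}→4
  placing 0:q first → 5 extensions
  placing 4:t first → 1 extensions
total linear extensions = 6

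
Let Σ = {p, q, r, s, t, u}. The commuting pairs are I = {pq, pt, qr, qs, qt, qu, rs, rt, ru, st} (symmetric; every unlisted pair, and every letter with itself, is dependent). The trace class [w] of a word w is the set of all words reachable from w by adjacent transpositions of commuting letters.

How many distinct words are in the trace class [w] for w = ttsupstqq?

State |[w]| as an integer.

#0=t has no predecessor
#1=t depends on [0:t]
#2=s has no predecessor
#3=u depends on [1:t, 2:s]
#4=p depends on [3:u]
#5=s depends on [4:p]
#6=t depends on [3:u]
#7=q has no predecessor
#8=q depends on [7:q]
sources: [0:t, 2:s, 7:q]
N(rest) = Σ N(rest − s) over sources s of rest; N(one piece) = 1:
  size 1 → [5]=1  [6]=1  [8]=1
  size 2 → [4,5]=1  [5,6]=2  [5,8]=2  [6,8]=2  [7,8]=1
  size 3 → [4,5,6]=3  [4,5,8]=3  [5,6,8]=6  [5,7,8]=3  [6,7,8]=3
  size 4 → [3,4,5,6]=3  [4,5,6,8]=12  [4,5,7,8]=6  [5,6,7,8]=12
  size 5 → [1,3,4,5,6]=3  [2,3,4,5,6]=3  [3,4,5,6,8]=15  [4,5,6,7,8]=30
  size 6 → [0,1,3,4,5,6]=3  [1,2,3,4,5,6]=6  [1,3,4,5,6,8]=18  [2,3,4,5,6,8]=18  [3,4,5,6,7,8]=45
  size 7 → [0,1,2,3,4,5,6]=9  [0,1,3,4,5,6,8]=21  [1,2,3,4,5,6,8]=42  [1,3,4,5,6,7,8]=63  [2,3,4,5,6,7,8]=63
  first=0(t) contributes 168
  first=2(s) contributes 84
  first=7(q) contributes 72
|[w]| = 324

324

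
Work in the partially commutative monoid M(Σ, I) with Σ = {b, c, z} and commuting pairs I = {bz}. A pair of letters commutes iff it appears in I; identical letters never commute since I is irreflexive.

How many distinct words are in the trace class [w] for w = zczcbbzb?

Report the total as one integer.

drop 0:z onto floor
drop 1:c onto {0:z}
drop 2:z onto {1:c}
drop 3:c onto {2:z}
drop 4:b onto {3:c}
drop 5:b onto {4:b}
drop 6:z onto {3:c}
drop 7:b onto {5:b}
ground layer = {0:z}
drop-orders for the pieces not yet dropped (sum over which currently-grounded one goes next):
  1 to go: {6} 1  {7} 1
  2 to go: {5,7} 1  {6,7} 2
  3 to go: {4,5,7} 1  {5,6,7} 3
  4 to go: {4,5,6,7} 4
  5 to go: {3,4,5,6,7} 4
  6 to go: {2,3,4,5,6,7} 4
  if 0:z drops first: 4 orders

4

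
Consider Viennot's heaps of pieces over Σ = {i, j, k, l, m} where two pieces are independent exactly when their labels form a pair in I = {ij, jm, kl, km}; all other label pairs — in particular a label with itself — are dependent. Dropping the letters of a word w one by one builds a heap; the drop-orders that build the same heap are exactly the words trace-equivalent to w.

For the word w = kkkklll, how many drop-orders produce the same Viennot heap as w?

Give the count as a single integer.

#0=k has no predecessor
#1=k depends on [0:k]
#2=k depends on [1:k]
#3=k depends on [2:k]
#4=l has no predecessor
#5=l depends on [4:l]
#6=l depends on [5:l]
sources: [0:k, 4:l]
N(rest) = Σ N(rest − s) over sources s of rest; N(one piece) = 1:
  size 1 → [3]=1  [6]=1
  size 2 → [2,3]=1  [3,6]=2  [5,6]=1
  size 3 → [1,2,3]=1  [2,3,6]=3  [3,5,6]=3  [4,5,6]=1
  size 4 → [0,1,2,3]=1  [1,2,3,6]=4  [2,3,5,6]=6  [3,4,5,6]=4
  size 5 → [0,1,2,3,6]=5  [1,2,3,5,6]=10  [2,3,4,5,6]=10
  first=0(k) contributes 20
  first=4(l) contributes 15
|[w]| = 35

35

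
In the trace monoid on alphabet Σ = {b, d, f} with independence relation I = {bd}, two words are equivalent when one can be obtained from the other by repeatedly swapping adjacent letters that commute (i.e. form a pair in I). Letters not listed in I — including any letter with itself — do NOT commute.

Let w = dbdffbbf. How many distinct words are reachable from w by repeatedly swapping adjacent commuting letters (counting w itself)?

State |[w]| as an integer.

3

piece 0:d — minimal
piece 1:b — minimal
piece 2:d rests on {0:d}
piece 3:f rests on {1:b, 2:d}
piece 4:f rests on {3:f}
piece 5:b rests on {4:f}
piece 6:b rests on {5:b}
piece 7:f rests on {6:b}
minimal pieces: {0:d, 1:b}
ways to finish when only these pieces remain (= sum over removing one remaining piece with nothing left below it):
  1 left: {7}→1
  2 left: {6,7}→1
  3 left: {5,6,7}→1
  4 left: {4,5,6,7}→1
  5 left: {3,4,5,6,7}→1
  6 left: {1,3,4,5,6,7}→1  {2,3,4,5,6,7}→1
  placing 0:d first → 2 extensions
  placing 1:b first → 1 extensions
total linear extensions = 3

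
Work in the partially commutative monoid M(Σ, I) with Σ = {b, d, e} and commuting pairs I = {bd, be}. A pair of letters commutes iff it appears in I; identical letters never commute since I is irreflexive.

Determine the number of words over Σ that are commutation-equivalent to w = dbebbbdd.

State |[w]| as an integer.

70

drop 0:d onto floor
drop 1:b onto floor
drop 2:e onto {0:d}
drop 3:b onto {1:b}
drop 4:b onto {3:b}
drop 5:b onto {4:b}
drop 6:d onto {2:e}
drop 7:d onto {6:d}
ground layer = {0:d, 1:b}
drop-orders for the pieces not yet dropped (sum over which currently-grounded one goes next):
  1 to go: {5} 1  {7} 1
  2 to go: {4,5} 1  {5,7} 2  {6,7} 1
  3 to go: {2,6,7} 1  {3,4,5} 1  {4,5,7} 3  {5,6,7} 3
  4 to go: {0,2,6,7} 1  {1,3,4,5} 1  {2,5,6,7} 4  {3,4,5,7} 4  {4,5,6,7} 6
  5 to go: {0,2,5,6,7} 5  {1,3,4,5,7} 5  {2,4,5,6,7} 10  {3,4,5,6,7} 10
  6 to go: {0,2,4,5,6,7} 15  {1,3,4,5,6,7} 15  {2,3,4,5,6,7} 20
  if 0:d drops first: 35 orders
  if 1:b drops first: 35 orders
heap linearizations: 70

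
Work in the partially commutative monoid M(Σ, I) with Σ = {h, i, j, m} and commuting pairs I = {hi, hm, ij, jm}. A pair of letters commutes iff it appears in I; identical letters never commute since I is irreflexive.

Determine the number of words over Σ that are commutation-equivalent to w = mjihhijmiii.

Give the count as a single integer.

#0=m has no predecessor
#1=j has no predecessor
#2=i depends on [0:m]
#3=h depends on [1:j]
#4=h depends on [3:h]
#5=i depends on [2:i]
#6=j depends on [4:h]
#7=m depends on [5:i]
#8=i depends on [7:m]
#9=i depends on [8:i]
#10=i depends on [9:i]
sources: [0:m, 1:j]
N(rest) = Σ N(rest − s) over sources s of rest; N(one piece) = 1:
  size 1 → [6]=1  [10]=1
  size 2 → [4,6]=1  [6,10]=2  [9,10]=1
  size 3 → [3,4,6]=1  [4,6,10]=3  [6,9,10]=3  [8,9,10]=1
  size 4 → [1,3,4,6]=1  [3,4,6,10]=4  [4,6,9,10]=6  [6,8,9,10]=4  [7,8,9,10]=1
  size 5 → [1,3,4,6,10]=5  [3,4,6,9,10]=10  [4,6,8,9,10]=10  [5,7,8,9,10]=1  [6,7,8,9,10]=5
  size 6 → [1,3,4,6,9,10]=15  [2,5,7,8,9,10]=1  [3,4,6,8,9,10]=20  [4,6,7,8,9,10]=15  [5,6,7,8,9,10]=6
  size 7 → [0,2,5,7,8,9,10]=1  [1,3,4,6,8,9,10]=35  [2,5,6,7,8,9,10]=7  [3,4,6,7,8,9,10]=35  [4,5,6,7,8,9,10]=21
  size 8 → [0,2,5,6,7,8,9,10]=8  [1,3,4,6,7,8,9,10]=70  [2,4,5,6,7,8,9,10]=28  [3,4,5,6,7,8,9,10]=56
  size 9 → [0,2,4,5,6,7,8,9,10]=36  [1,3,4,5,6,7,8,9,10]=126  [2,3,4,5,6,7,8,9,10]=84
  first=0(m) contributes 210
  first=1(j) contributes 120
|[w]| = 330

330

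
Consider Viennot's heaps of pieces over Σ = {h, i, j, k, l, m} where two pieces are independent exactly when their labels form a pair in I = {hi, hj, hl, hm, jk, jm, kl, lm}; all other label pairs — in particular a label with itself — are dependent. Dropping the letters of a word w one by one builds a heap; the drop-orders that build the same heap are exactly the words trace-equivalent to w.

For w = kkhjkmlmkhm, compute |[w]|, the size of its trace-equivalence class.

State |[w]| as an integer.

110

#0=k has no predecessor
#1=k depends on [0:k]
#2=h depends on [1:k]
#3=j has no predecessor
#4=k depends on [2:h]
#5=m depends on [4:k]
#6=l depends on [3:j]
#7=m depends on [5:m]
#8=k depends on [7:m]
#9=h depends on [8:k]
#10=m depends on [8:k]
sources: [0:k, 3:j]
N(rest) = Σ N(rest − s) over sources s of rest; N(one piece) = 1:
  size 1 → [6]=1  [9]=1  [10]=1
  size 2 → [3,6]=1  [6,9]=2  [6,10]=2  [9,10]=2
  size 3 → [3,6,9]=3  [3,6,10]=3  [6,9,10]=6  [8,9,10]=2
  size 4 → [3,6,9,10]=12  [6,8,9,10]=8  [7,8,9,10]=2
  size 5 → [3,6,8,9,10]=20  [5,7,8,9,10]=2  [6,7,8,9,10]=10
  size 6 → [3,6,7,8,9,10]=30  [4,5,7,8,9,10]=2  [5,6,7,8,9,10]=12
  size 7 → [2,4,5,7,8,9,10]=2  [3,5,6,7,8,9,10]=42  [4,5,6,7,8,9,10]=14
  size 8 → [1,2,4,5,7,8,9,10]=2  [2,4,5,6,7,8,9,10]=16  [3,4,5,6,7,8,9,10]=56
  size 9 → [0,1,2,4,5,7,8,9,10]=2  [1,2,4,5,6,7,8,9,10]=18  [2,3,4,5,6,7,8,9,10]=72
  first=0(k) contributes 90
  first=3(j) contributes 20
|[w]| = 110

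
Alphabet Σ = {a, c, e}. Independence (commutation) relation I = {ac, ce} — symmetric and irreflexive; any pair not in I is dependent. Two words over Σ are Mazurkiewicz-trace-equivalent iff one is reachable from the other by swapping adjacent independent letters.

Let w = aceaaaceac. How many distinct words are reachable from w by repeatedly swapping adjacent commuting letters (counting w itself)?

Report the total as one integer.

piece 0:a — minimal
piece 1:c — minimal
piece 2:e rests on {0:a}
piece 3:a rests on {2:e}
piece 4:a rests on {3:a}
piece 5:a rests on {4:a}
piece 6:c rests on {1:c}
piece 7:e rests on {5:a}
piece 8:a rests on {7:e}
piece 9:c rests on {6:c}
minimal pieces: {0:a, 1:c}
ways to finish when only these pieces remain (= sum over removing one remaining piece with nothing left below it):
  1 left: {8}→1  {9}→1
  2 left: {6,9}→1  {7,8}→1  {8,9}→2
  3 left: {1,6,9}→1  {5,7,8}→1  {6,8,9}→3  {7,8,9}→3
  4 left: {1,6,8,9}→4  {4,5,7,8}→1  {5,7,8,9}→4  {6,7,8,9}→6
  5 left: {1,6,7,8,9}→10  {3,4,5,7,8}→1  {4,5,7,8,9}→5  {5,6,7,8,9}→10
  6 left: {1,5,6,7,8,9}→20  {2,3,4,5,7,8}→1  {3,4,5,7,8,9}→6  {4,5,6,7,8,9}→15
  7 left: {0,2,3,4,5,7,8}→1  {1,4,5,6,7,8,9}→35  {2,3,4,5,7,8,9}→7  {3,4,5,6,7,8,9}→21
  8 left: {0,2,3,4,5,7,8,9}→8  {1,3,4,5,6,7,8,9}→56  {2,3,4,5,6,7,8,9}→28
  placing 0:a first → 84 extensions
  placing 1:c first → 36 extensions
total linear extensions = 120

120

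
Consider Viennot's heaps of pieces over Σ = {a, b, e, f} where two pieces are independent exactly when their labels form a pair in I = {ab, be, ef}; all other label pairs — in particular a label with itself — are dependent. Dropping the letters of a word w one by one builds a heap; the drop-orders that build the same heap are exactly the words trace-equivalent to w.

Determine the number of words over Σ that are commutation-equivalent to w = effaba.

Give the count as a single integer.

drop 0:e onto floor
drop 1:f onto floor
drop 2:f onto {1:f}
drop 3:a onto {0:e, 2:f}
drop 4:b onto {2:f}
drop 5:a onto {3:a}
ground layer = {0:e, 1:f}
drop-orders for the pieces not yet dropped (sum over which currently-grounded one goes next):
  1 to go: {4} 1  {5} 1
  2 to go: {3,5} 1  {4,5} 2
  3 to go: {0,3,5} 1  {3,4,5} 3
  4 to go: {0,3,4,5} 4  {2,3,4,5} 3
  if 0:e drops first: 3 orders
  if 1:f drops first: 7 orders
heap linearizations: 10

10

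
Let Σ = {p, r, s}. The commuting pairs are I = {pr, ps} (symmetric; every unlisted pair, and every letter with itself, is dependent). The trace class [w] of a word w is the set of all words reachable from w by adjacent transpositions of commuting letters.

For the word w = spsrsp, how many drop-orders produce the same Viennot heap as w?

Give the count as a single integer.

15

0(s) covers ∅
1(p) covers ∅
2(s) covers 0:s
3(r) covers 2:s
4(s) covers 3:r
5(p) covers 1:p
floor of heap: 0:s, 1:p
completions by unplaced set U, small U first (add the entries for U minus each lowest piece of U):
  |U|=1: {4}:1  {5}:1
  |U|=2: {1,5}:1  {3,4}:1  {4,5}:2
  |U|=3: {1,4,5}:3  {2,3,4}:1  {3,4,5}:3
  |U|=4: {0,2,3,4}:1  {1,3,4,5}:6  {2,3,4,5}:4
  start at 0(s): 10
  start at 1(p): 5
sum over floor = 15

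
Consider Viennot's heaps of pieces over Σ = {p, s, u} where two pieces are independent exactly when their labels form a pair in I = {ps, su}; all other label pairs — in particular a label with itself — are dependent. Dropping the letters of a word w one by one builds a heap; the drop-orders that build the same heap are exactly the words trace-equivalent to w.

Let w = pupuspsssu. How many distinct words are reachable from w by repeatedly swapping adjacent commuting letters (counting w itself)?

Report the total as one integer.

210

piece 0:p — minimal
piece 1:u rests on {0:p}
piece 2:p rests on {1:u}
piece 3:u rests on {2:p}
piece 4:s — minimal
piece 5:p rests on {3:u}
piece 6:s rests on {4:s}
piece 7:s rests on {6:s}
piece 8:s rests on {7:s}
piece 9:u rests on {5:p}
minimal pieces: {0:p, 4:s}
ways to finish when only these pieces remain (= sum over removing one remaining piece with nothing left below it):
  1 left: {8}→1  {9}→1
  2 left: {5,9}→1  {7,8}→1  {8,9}→2
  3 left: {3,5,9}→1  {5,8,9}→3  {6,7,8}→1  {7,8,9}→3
  4 left: {2,3,5,9}→1  {3,5,8,9}→4  {4,6,7,8}→1  {5,7,8,9}→6  {6,7,8,9}→4
  5 left: {1,2,3,5,9}→1  {2,3,5,8,9}→5  {3,5,7,8,9}→10  {4,6,7,8,9}→5  {5,6,7,8,9}→10
  6 left: {0,1,2,3,5,9}→1  {1,2,3,5,8,9}→6  {2,3,5,7,8,9}→15  {3,5,6,7,8,9}→20  {4,5,6,7,8,9}→15
  7 left: {0,1,2,3,5,8,9}→7  {1,2,3,5,7,8,9}→21  {2,3,5,6,7,8,9}→35  {3,4,5,6,7,8,9}→35
  8 left: {0,1,2,3,5,7,8,9}→28  {1,2,3,5,6,7,8,9}→56  {2,3,4,5,6,7,8,9}→70
  placing 0:p first → 126 extensions
  placing 4:s first → 84 extensions
total linear extensions = 210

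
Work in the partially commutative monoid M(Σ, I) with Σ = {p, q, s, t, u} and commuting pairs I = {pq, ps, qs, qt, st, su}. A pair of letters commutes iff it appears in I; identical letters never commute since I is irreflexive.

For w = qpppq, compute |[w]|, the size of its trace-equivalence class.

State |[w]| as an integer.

piece 0:q — minimal
piece 1:p — minimal
piece 2:p rests on {1:p}
piece 3:p rests on {2:p}
piece 4:q rests on {0:q}
minimal pieces: {0:q, 1:p}
ways to finish when only these pieces remain (= sum over removing one remaining piece with nothing left below it):
  1 left: {3}→1  {4}→1
  2 left: {0,4}→1  {2,3}→1  {3,4}→2
  3 left: {0,3,4}→3  {1,2,3}→1  {2,3,4}→3
  placing 0:q first → 4 extensions
  placing 1:p first → 6 extensions
total linear extensions = 10

10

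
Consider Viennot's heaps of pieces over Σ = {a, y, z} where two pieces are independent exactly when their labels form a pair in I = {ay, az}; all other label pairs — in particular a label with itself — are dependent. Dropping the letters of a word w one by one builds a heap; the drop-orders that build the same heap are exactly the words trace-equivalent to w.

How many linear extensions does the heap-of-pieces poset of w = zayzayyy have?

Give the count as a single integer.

28

drop 0:z onto floor
drop 1:a onto floor
drop 2:y onto {0:z}
drop 3:z onto {2:y}
drop 4:a onto {1:a}
drop 5:y onto {3:z}
drop 6:y onto {5:y}
drop 7:y onto {6:y}
ground layer = {0:z, 1:a}
drop-orders for the pieces not yet dropped (sum over which currently-grounded one goes next):
  1 to go: {4} 1  {7} 1
  2 to go: {1,4} 1  {4,7} 2  {6,7} 1
  3 to go: {1,4,7} 3  {4,6,7} 3  {5,6,7} 1
  4 to go: {1,4,6,7} 6  {3,5,6,7} 1  {4,5,6,7} 4
  5 to go: {1,4,5,6,7} 10  {2,3,5,6,7} 1  {3,4,5,6,7} 5
  6 to go: {0,2,3,5,6,7} 1  {1,3,4,5,6,7} 15  {2,3,4,5,6,7} 6
  if 0:z drops first: 21 orders
  if 1:a drops first: 7 orders
heap linearizations: 28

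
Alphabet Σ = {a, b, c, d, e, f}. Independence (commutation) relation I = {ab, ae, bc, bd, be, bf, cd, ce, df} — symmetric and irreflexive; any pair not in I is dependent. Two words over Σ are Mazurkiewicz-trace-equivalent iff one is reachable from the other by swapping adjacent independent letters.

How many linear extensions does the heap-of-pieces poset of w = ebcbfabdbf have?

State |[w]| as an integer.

piece 0:e — minimal
piece 1:b — minimal
piece 2:c — minimal
piece 3:b rests on {1:b}
piece 4:f rests on {0:e, 2:c}
piece 5:a rests on {4:f}
piece 6:b rests on {3:b}
piece 7:d rests on {5:a}
piece 8:b rests on {6:b}
piece 9:f rests on {5:a}
minimal pieces: {0:e, 1:b, 2:c}
ways to finish when only these pieces remain (= sum over removing one remaining piece with nothing left below it):
  1 left: {7}→1  {8}→1  {9}→1
  2 left: {6,8}→1  {7,8}→2  {7,9}→2  {8,9}→2
  3 left: {3,6,8}→1  {5,7,9}→2  {6,7,8}→3  {6,8,9}→3  {7,8,9}→6
  4 left: {1,3,6,8}→1  {3,6,7,8}→4  {3,6,8,9}→4  {4,5,7,9}→2  {5,7,8,9}→8  {6,7,8,9}→12
  5 left: {0,4,5,7,9}→2  {1,3,6,7,8}→5  {1,3,6,8,9}→5  {2,4,5,7,9}→2  {3,6,7,8,9}→20  {4,5,7,8,9}→10  {5,6,7,8,9}→20
  6 left: {0,2,4,5,7,9}→4  {0,4,5,7,8,9}→12  {1,3,6,7,8,9}→30  {2,4,5,7,8,9}→12  {3,5,6,7,8,9}→40  {4,5,6,7,8,9}→30
  7 left: {0,2,4,5,7,8,9}→28  {0,4,5,6,7,8,9}→42  {1,3,5,6,7,8,9}→70  {2,4,5,6,7,8,9}→42  {3,4,5,6,7,8,9}→70
  8 left: {0,2,4,5,6,7,8,9}→112  {0,3,4,5,6,7,8,9}→112  {1,3,4,5,6,7,8,9}→140  {2,3,4,5,6,7,8,9}→112
  placing 0:e first → 252 extensions
  placing 1:b first → 336 extensions
  placing 2:c first → 252 extensions
total linear extensions = 840

840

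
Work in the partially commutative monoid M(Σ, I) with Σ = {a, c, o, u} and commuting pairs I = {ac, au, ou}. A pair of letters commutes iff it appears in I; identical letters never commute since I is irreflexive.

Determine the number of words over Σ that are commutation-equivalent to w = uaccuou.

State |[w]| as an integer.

15

piece 0:u — minimal
piece 1:a — minimal
piece 2:c rests on {0:u}
piece 3:c rests on {2:c}
piece 4:u rests on {3:c}
piece 5:o rests on {1:a, 3:c}
piece 6:u rests on {4:u}
minimal pieces: {0:u, 1:a}
ways to finish when only these pieces remain (= sum over removing one remaining piece with nothing left below it):
  1 left: {5}→1  {6}→1
  2 left: {1,5}→1  {4,6}→1  {5,6}→2
  3 left: {1,5,6}→3  {4,5,6}→3
  4 left: {1,4,5,6}→6  {3,4,5,6}→3
  5 left: {1,3,4,5,6}→9  {2,3,4,5,6}→3
  placing 0:u first → 12 extensions
  placing 1:a first → 3 extensions
total linear extensions = 15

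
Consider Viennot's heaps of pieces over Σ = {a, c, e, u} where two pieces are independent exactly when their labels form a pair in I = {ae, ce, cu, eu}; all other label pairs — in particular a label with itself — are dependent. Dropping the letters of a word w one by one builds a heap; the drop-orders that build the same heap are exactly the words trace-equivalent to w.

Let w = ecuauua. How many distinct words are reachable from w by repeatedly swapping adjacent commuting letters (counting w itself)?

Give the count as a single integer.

piece 0:e — minimal
piece 1:c — minimal
piece 2:u — minimal
piece 3:a rests on {1:c, 2:u}
piece 4:u rests on {3:a}
piece 5:u rests on {4:u}
piece 6:a rests on {5:u}
minimal pieces: {0:e, 1:c, 2:u}
ways to finish when only these pieces remain (= sum over removing one remaining piece with nothing left below it):
  1 left: {0}→1  {6}→1
  2 left: {0,6}→2  {5,6}→1
  3 left: {0,5,6}→3  {4,5,6}→1
  4 left: {0,4,5,6}→4  {3,4,5,6}→1
  5 left: {0,3,4,5,6}→5  {1,3,4,5,6}→1  {2,3,4,5,6}→1
  placing 0:e first → 2 extensions
  placing 1:c first → 6 extensions
  placing 2:u first → 6 extensions
total linear extensions = 14

14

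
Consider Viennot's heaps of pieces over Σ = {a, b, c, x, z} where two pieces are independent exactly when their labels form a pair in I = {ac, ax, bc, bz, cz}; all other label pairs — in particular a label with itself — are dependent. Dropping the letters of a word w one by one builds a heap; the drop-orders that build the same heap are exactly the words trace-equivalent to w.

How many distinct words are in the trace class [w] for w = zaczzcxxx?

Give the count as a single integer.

0(z) covers ∅
1(a) covers 0:z
2(c) covers ∅
3(z) covers 1:a
4(z) covers 3:z
5(c) covers 2:c
6(x) covers 4:z, 5:c
7(x) covers 6:x
8(x) covers 7:x
floor of heap: 0:z, 2:c
completions by unplaced set U, small U first (add the entries for U minus each lowest piece of U):
  |U|=1: {8}:1
  |U|=2: {7,8}:1
  |U|=3: {6,7,8}:1
  |U|=4: {4,6,7,8}:1  {5,6,7,8}:1
  |U|=5: {2,5,6,7,8}:1  {3,4,6,7,8}:1  {4,5,6,7,8}:2
  |U|=6: {1,3,4,6,7,8}:1  {2,4,5,6,7,8}:3  {3,4,5,6,7,8}:3
  |U|=7: {0,1,3,4,6,7,8}:1  {1,3,4,5,6,7,8}:4  {2,3,4,5,6,7,8}:6
  start at 0(z): 10
  start at 2(c): 5
sum over floor = 15

15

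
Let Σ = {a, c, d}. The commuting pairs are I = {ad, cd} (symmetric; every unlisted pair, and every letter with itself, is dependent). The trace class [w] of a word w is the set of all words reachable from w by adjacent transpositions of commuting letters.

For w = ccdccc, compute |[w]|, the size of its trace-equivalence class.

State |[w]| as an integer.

6

drop 0:c onto floor
drop 1:c onto {0:c}
drop 2:d onto floor
drop 3:c onto {1:c}
drop 4:c onto {3:c}
drop 5:c onto {4:c}
ground layer = {0:c, 2:d}
drop-orders for the pieces not yet dropped (sum over which currently-grounded one goes next):
  1 to go: {2} 1  {5} 1
  2 to go: {2,5} 2  {4,5} 1
  3 to go: {2,4,5} 3  {3,4,5} 1
  4 to go: {1,3,4,5} 1  {2,3,4,5} 4
  if 0:c drops first: 5 orders
  if 2:d drops first: 1 orders
heap linearizations: 6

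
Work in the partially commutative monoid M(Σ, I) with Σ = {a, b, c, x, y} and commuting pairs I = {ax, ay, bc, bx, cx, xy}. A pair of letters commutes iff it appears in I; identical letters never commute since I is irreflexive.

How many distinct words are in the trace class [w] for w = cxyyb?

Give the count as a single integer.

0(c) covers ∅
1(x) covers ∅
2(y) covers 0:c
3(y) covers 2:y
4(b) covers 3:y
floor of heap: 0:c, 1:x
completions by unplaced set U, small U first (add the entries for U minus each lowest piece of U):
  |U|=1: {1}:1  {4}:1
  |U|=2: {1,4}:2  {3,4}:1
  |U|=3: {1,3,4}:3  {2,3,4}:1
  start at 0(c): 4
  start at 1(x): 1
sum over floor = 5

5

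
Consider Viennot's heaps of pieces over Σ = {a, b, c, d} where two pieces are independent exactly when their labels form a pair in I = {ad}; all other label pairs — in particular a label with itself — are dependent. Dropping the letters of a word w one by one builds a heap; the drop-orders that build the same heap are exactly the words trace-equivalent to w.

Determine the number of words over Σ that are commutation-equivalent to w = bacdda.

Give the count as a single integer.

#0=b has no predecessor
#1=a depends on [0:b]
#2=c depends on [1:a]
#3=d depends on [2:c]
#4=d depends on [3:d]
#5=a depends on [2:c]
sources: [0:b]
N(rest) = Σ N(rest − s) over sources s of rest; N(one piece) = 1:
  size 1 → [4]=1  [5]=1
  size 2 → [3,4]=1  [4,5]=2
  size 3 → [3,4,5]=3
  size 4 → [2,3,4,5]=3
  first=0(b) contributes 3

3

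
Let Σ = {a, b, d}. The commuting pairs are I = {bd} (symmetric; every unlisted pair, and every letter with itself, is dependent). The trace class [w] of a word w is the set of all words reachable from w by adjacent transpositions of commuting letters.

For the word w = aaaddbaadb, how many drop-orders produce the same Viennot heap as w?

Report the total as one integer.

piece 0:a — minimal
piece 1:a rests on {0:a}
piece 2:a rests on {1:a}
piece 3:d rests on {2:a}
piece 4:d rests on {3:d}
piece 5:b rests on {2:a}
piece 6:a rests on {4:d, 5:b}
piece 7:a rests on {6:a}
piece 8:d rests on {7:a}
piece 9:b rests on {7:a}
minimal pieces: {0:a}
ways to finish when only these pieces remain (= sum over removing one remaining piece with nothing left below it):
  1 left: {8}→1  {9}→1
  2 left: {8,9}→2
  3 left: {7,8,9}→2
  4 left: {6,7,8,9}→2
  5 left: {4,6,7,8,9}→2  {5,6,7,8,9}→2
  6 left: {3,4,6,7,8,9}→2  {4,5,6,7,8,9}→4
  7 left: {3,4,5,6,7,8,9}→6
  8 left: {2,3,4,5,6,7,8,9}→6
  placing 0:a first → 6 extensions

6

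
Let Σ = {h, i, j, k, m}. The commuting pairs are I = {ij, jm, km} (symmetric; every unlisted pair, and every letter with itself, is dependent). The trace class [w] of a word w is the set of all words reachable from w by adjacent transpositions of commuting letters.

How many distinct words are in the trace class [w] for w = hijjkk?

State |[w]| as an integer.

#0=h has no predecessor
#1=i depends on [0:h]
#2=j depends on [0:h]
#3=j depends on [2:j]
#4=k depends on [1:i, 3:j]
#5=k depends on [4:k]
sources: [0:h]
N(rest) = Σ N(rest − s) over sources s of rest; N(one piece) = 1:
  size 1 → [5]=1
  size 2 → [4,5]=1
  size 3 → [1,4,5]=1  [3,4,5]=1
  size 4 → [1,3,4,5]=2  [2,3,4,5]=1
  first=0(h) contributes 3

3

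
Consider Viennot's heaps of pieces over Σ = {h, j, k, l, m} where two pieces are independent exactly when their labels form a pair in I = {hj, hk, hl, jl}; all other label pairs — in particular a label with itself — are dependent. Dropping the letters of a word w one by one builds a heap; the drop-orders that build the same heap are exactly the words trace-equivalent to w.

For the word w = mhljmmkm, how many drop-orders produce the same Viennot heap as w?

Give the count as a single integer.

0(m) covers ∅
1(h) covers 0:m
2(l) covers 0:m
3(j) covers 0:m
4(m) covers 1:h, 2:l, 3:j
5(m) covers 4:m
6(k) covers 5:m
7(m) covers 6:k
floor of heap: 0:m
completions by unplaced set U, small U first (add the entries for U minus each lowest piece of U):
  |U|=1: {7}:1
  |U|=2: {6,7}:1
  |U|=3: {5,6,7}:1
  |U|=4: {4,5,6,7}:1
  |U|=5: {1,4,5,6,7}:1  {2,4,5,6,7}:1  {3,4,5,6,7}:1
  |U|=6: {1,2,4,5,6,7}:2  {1,3,4,5,6,7}:2  {2,3,4,5,6,7}:2
  start at 0(m): 6

6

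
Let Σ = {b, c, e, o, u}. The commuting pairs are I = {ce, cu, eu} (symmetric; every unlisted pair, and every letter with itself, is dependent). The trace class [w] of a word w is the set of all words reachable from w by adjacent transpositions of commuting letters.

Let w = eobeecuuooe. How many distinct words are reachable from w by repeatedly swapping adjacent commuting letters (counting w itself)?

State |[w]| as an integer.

piece 0:e — minimal
piece 1:o rests on {0:e}
piece 2:b rests on {1:o}
piece 3:e rests on {2:b}
piece 4:e rests on {3:e}
piece 5:c rests on {2:b}
piece 6:u rests on {2:b}
piece 7:u rests on {6:u}
piece 8:o rests on {4:e, 5:c, 7:u}
piece 9:o rests on {8:o}
piece 10:e rests on {9:o}
minimal pieces: {0:e}
ways to finish when only these pieces remain (= sum over removing one remaining piece with nothing left below it):
  1 left: {10}→1
  2 left: {9,10}→1
  3 left: {8,9,10}→1
  4 left: {4,8,9,10}→1  {5,8,9,10}→1  {7,8,9,10}→1
  5 left: {3,4,8,9,10}→1  {4,5,8,9,10}→2  {4,7,8,9,10}→2  {5,7,8,9,10}→2  {6,7,8,9,10}→1
  6 left: {3,4,5,8,9,10}→3  {3,4,7,8,9,10}→3  {4,5,7,8,9,10}→6  {4,6,7,8,9,10}→3  {5,6,7,8,9,10}→3
  7 left: {3,4,5,7,8,9,10}→12  {3,4,6,7,8,9,10}→6  {4,5,6,7,8,9,10}→12
  8 left: {3,4,5,6,7,8,9,10}→30
  9 left: {2,3,4,5,6,7,8,9,10}→30
  placing 0:e first → 30 extensions

30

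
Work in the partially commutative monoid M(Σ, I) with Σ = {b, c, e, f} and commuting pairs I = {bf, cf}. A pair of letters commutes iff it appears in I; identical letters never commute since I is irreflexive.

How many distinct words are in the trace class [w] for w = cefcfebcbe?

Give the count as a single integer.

piece 0:c — minimal
piece 1:e rests on {0:c}
piece 2:f rests on {1:e}
piece 3:c rests on {1:e}
piece 4:f rests on {2:f}
piece 5:e rests on {3:c, 4:f}
piece 6:b rests on {5:e}
piece 7:c rests on {6:b}
piece 8:b rests on {7:c}
piece 9:e rests on {8:b}
minimal pieces: {0:c}
ways to finish when only these pieces remain (= sum over removing one remaining piece with nothing left below it):
  1 left: {9}→1
  2 left: {8,9}→1
  3 left: {7,8,9}→1
  4 left: {6,7,8,9}→1
  5 left: {5,6,7,8,9}→1
  6 left: {3,5,6,7,8,9}→1  {4,5,6,7,8,9}→1
  7 left: {2,4,5,6,7,8,9}→1  {3,4,5,6,7,8,9}→2
  8 left: {2,3,4,5,6,7,8,9}→3
  placing 0:c first → 3 extensions

3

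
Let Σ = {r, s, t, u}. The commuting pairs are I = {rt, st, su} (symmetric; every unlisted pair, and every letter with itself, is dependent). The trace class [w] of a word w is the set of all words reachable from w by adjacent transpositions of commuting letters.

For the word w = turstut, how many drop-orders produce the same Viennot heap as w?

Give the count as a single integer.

drop 0:t onto floor
drop 1:u onto {0:t}
drop 2:r onto {1:u}
drop 3:s onto {2:r}
drop 4:t onto {1:u}
drop 5:u onto {2:r, 4:t}
drop 6:t onto {5:u}
ground layer = {0:t}
drop-orders for the pieces not yet dropped (sum over which currently-grounded one goes next):
  1 to go: {3} 1  {6} 1
  2 to go: {3,6} 2  {5,6} 1
  3 to go: {3,5,6} 3  {4,5,6} 1
  4 to go: {2,3,5,6} 3  {3,4,5,6} 4
  5 to go: {2,3,4,5,6} 7
  if 0:t drops first: 7 orders

7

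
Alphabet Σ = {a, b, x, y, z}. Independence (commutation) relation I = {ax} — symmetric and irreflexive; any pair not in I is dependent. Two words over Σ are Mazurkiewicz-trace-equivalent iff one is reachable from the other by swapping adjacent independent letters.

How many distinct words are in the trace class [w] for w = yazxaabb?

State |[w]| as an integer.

drop 0:y onto floor
drop 1:a onto {0:y}
drop 2:z onto {1:a}
drop 3:x onto {2:z}
drop 4:a onto {2:z}
drop 5:a onto {4:a}
drop 6:b onto {3:x, 5:a}
drop 7:b onto {6:b}
ground layer = {0:y}
drop-orders for the pieces not yet dropped (sum over which currently-grounded one goes next):
  1 to go: {7} 1
  2 to go: {6,7} 1
  3 to go: {3,6,7} 1  {5,6,7} 1
  4 to go: {3,5,6,7} 2  {4,5,6,7} 1
  5 to go: {3,4,5,6,7} 3
  6 to go: {2,3,4,5,6,7} 3
  if 0:y drops first: 3 orders

3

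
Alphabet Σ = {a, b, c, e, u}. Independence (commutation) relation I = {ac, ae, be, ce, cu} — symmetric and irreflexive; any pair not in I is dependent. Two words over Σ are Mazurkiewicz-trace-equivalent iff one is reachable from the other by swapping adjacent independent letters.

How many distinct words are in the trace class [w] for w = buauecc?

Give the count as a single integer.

#0=b has no predecessor
#1=u depends on [0:b]
#2=a depends on [1:u]
#3=u depends on [2:a]
#4=e depends on [3:u]
#5=c depends on [0:b]
#6=c depends on [5:c]
sources: [0:b]
N(rest) = Σ N(rest − s) over sources s of rest; N(one piece) = 1:
  size 1 → [4]=1  [6]=1
  size 2 → [3,4]=1  [4,6]=2  [5,6]=1
  size 3 → [2,3,4]=1  [3,4,6]=3  [4,5,6]=3
  size 4 → [1,2,3,4]=1  [2,3,4,6]=4  [3,4,5,6]=6
  size 5 → [1,2,3,4,6]=5  [2,3,4,5,6]=10
  first=0(b) contributes 15

15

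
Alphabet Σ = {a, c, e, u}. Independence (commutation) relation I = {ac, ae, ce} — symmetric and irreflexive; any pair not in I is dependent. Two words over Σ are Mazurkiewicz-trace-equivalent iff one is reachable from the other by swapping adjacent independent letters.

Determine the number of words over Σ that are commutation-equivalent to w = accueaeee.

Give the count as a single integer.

15

#0=a has no predecessor
#1=c has no predecessor
#2=c depends on [1:c]
#3=u depends on [0:a, 2:c]
#4=e depends on [3:u]
#5=a depends on [3:u]
#6=e depends on [4:e]
#7=e depends on [6:e]
#8=e depends on [7:e]
sources: [0:a, 1:c]
N(rest) = Σ N(rest − s) over sources s of rest; N(one piece) = 1:
  size 1 → [5]=1  [8]=1
  size 2 → [5,8]=2  [7,8]=1
  size 3 → [5,7,8]=3  [6,7,8]=1
  size 4 → [4,6,7,8]=1  [5,6,7,8]=4
  size 5 → [4,5,6,7,8]=5
  size 6 → [3,4,5,6,7,8]=5
  size 7 → [0,3,4,5,6,7,8]=5  [2,3,4,5,6,7,8]=5
  first=0(a) contributes 5
  first=1(c) contributes 10
|[w]| = 15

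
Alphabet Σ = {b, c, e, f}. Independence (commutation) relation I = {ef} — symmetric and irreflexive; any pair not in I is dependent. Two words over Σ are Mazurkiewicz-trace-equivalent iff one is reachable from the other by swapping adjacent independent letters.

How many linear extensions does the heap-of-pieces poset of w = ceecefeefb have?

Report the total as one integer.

0(c) covers ∅
1(e) covers 0:c
2(e) covers 1:e
3(c) covers 2:e
4(e) covers 3:c
5(f) covers 3:c
6(e) covers 4:e
7(e) covers 6:e
8(f) covers 5:f
9(b) covers 7:e, 8:f
floor of heap: 0:c
completions by unplaced set U, small U first (add the entries for U minus each lowest piece of U):
  |U|=1: {9}:1
  |U|=2: {7,9}:1  {8,9}:1
  |U|=3: {5,8,9}:1  {6,7,9}:1  {7,8,9}:2
  |U|=4: {4,6,7,9}:1  {5,7,8,9}:3  {6,7,8,9}:3
  |U|=5: {4,6,7,8,9}:4  {5,6,7,8,9}:6
  |U|=6: {4,5,6,7,8,9}:10
  |U|=7: {3,4,5,6,7,8,9}:10
  |U|=8: {2,3,4,5,6,7,8,9}:10
  start at 0(c): 10

10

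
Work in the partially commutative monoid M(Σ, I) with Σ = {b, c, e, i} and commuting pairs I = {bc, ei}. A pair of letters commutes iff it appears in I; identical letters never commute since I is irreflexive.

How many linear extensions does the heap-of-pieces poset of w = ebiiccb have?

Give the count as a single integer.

#0=e has no predecessor
#1=b depends on [0:e]
#2=i depends on [1:b]
#3=i depends on [2:i]
#4=c depends on [3:i]
#5=c depends on [4:c]
#6=b depends on [3:i]
sources: [0:e]
N(rest) = Σ N(rest − s) over sources s of rest; N(one piece) = 1:
  size 1 → [5]=1  [6]=1
  size 2 → [4,5]=1  [5,6]=2
  size 3 → [4,5,6]=3
  size 4 → [3,4,5,6]=3
  size 5 → [2,3,4,5,6]=3
  first=0(e) contributes 3

3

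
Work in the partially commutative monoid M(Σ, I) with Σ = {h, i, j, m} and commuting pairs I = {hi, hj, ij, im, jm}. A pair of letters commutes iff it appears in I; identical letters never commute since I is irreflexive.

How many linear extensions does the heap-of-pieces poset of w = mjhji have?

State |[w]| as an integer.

drop 0:m onto floor
drop 1:j onto floor
drop 2:h onto {0:m}
drop 3:j onto {1:j}
drop 4:i onto floor
ground layer = {0:m, 1:j, 4:i}
drop-orders for the pieces not yet dropped (sum over which currently-grounded one goes next):
  1 to go: {2} 1  {3} 1  {4} 1
  2 to go: {0,2} 1  {1,3} 1  {2,3} 2  {2,4} 2  {3,4} 2
  3 to go: {0,2,3} 3  {0,2,4} 3  {1,2,3} 3  {1,3,4} 3  {2,3,4} 6
  if 0:m drops first: 12 orders
  if 1:j drops first: 12 orders
  if 4:i drops first: 6 orders
heap linearizations: 30

30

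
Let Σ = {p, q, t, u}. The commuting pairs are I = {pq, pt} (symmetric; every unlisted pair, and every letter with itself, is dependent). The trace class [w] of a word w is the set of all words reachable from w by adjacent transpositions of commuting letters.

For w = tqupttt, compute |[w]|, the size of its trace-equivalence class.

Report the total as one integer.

4

piece 0:t — minimal
piece 1:q rests on {0:t}
piece 2:u rests on {1:q}
piece 3:p rests on {2:u}
piece 4:t rests on {2:u}
piece 5:t rests on {4:t}
piece 6:t rests on {5:t}
minimal pieces: {0:t}
ways to finish when only these pieces remain (= sum over removing one remaining piece with nothing left below it):
  1 left: {3}→1  {6}→1
  2 left: {3,6}→2  {5,6}→1
  3 left: {3,5,6}→3  {4,5,6}→1
  4 left: {3,4,5,6}→4
  5 left: {2,3,4,5,6}→4
  placing 0:t first → 4 extensions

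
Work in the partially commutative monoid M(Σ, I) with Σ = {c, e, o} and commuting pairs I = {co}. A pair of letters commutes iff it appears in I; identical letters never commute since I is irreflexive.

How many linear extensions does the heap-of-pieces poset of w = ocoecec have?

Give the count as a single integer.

drop 0:o onto floor
drop 1:c onto floor
drop 2:o onto {0:o}
drop 3:e onto {1:c, 2:o}
drop 4:c onto {3:e}
drop 5:e onto {4:c}
drop 6:c onto {5:e}
ground layer = {0:o, 1:c}
drop-orders for the pieces not yet dropped (sum over which currently-grounded one goes next):
  1 to go: {6} 1
  2 to go: {5,6} 1
  3 to go: {4,5,6} 1
  4 to go: {3,4,5,6} 1
  5 to go: {1,3,4,5,6} 1  {2,3,4,5,6} 1
  if 0:o drops first: 2 orders
  if 1:c drops first: 1 orders
heap linearizations: 3

3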